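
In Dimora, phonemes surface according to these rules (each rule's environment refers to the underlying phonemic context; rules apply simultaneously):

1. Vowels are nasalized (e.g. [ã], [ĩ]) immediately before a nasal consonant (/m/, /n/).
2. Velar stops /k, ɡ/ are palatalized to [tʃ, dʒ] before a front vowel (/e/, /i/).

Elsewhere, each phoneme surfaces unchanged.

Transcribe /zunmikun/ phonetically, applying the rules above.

[zũnmikũn]

/z/ stays [z].
/u/ — between /z/ and /n/, before a nasal consonant — surfaces as [ũ] (rule 1).
/n/ stays [n].
/m/ (between /n/ and /i/): no rule targets it → [m].
/i/ (between /m/ and /k/) fails the environment for rule 1, so it stays [i].
/k/ (between /i/ and /u/) fails the environment for rule 2, so it stays [k].
/u/ meets the environment for rule 1 (before a nasal consonant) → [ũ].
/n/ — not in any rule's target class → [n].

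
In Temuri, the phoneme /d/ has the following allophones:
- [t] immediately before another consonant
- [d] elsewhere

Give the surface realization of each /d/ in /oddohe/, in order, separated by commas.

[t], [d]

Occurrence 1 (position 2): immediately before another consonant → [t].
Occurrence 2 (position 3): no conditioning environment matches → elsewhere allophone [d].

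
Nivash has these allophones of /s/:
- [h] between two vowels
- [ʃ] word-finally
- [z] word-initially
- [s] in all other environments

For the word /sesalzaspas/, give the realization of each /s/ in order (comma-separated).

[z], [h], [s], [ʃ]

Occurrence 1 (position 1): word-initially → [z].
Occurrence 2 (position 3): between two vowels → [h].
Occurrence 3 (position 8): no conditioning environment matches → elsewhere allophone [s].
Occurrence 4 (position 11): word-finally → [ʃ].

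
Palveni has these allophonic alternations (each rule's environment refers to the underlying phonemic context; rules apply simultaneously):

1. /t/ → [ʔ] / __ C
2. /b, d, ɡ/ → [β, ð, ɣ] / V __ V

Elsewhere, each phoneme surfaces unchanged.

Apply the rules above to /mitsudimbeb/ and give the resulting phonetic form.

[miʔsuðimbeb]

/m/ — not in any rule's target class → [m].
/i/ stays [i].
/t/ (between /i/ and /s/) occurs immediately before a consonant → [ʔ] by rule 1.
/s/ stays [s].
/u/ stays [u].
Rule 2 applies to /d/ (between /u/ and /i/: between two vowels) → [ð].
/i/ — not in any rule's target class → [i].
/m/ stays [m].
/b/ (between /m/ and /e/): rule 2 targets it, but not between two vowels → unchanged [b].
/e/ — not in any rule's target class → [e].
/b/ (word-final) is in the target of rule 2 but the environment (between two vowels) is not met → [b].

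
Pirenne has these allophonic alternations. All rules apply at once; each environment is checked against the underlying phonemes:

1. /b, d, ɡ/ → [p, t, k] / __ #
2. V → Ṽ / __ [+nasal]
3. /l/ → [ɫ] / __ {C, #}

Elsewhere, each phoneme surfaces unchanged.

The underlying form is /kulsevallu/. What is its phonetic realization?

[kuɫsevaɫlu]

/k/ (word-initial): no rule targets it → [k].
/u/ (between /k/ and /l/): rule 2 targets it, but not before a nasal consonant → unchanged [u].
Rule 3 applies to /l/ (between /u/ and /s/: word-finally or immediately before a consonant) → [ɫ].
/s/ — not in any rule's target class → [s].
/e/ (between /s/ and /v/) is in the target of rule 2 but the environment (before a nasal consonant) is not met → [e].
/v/ — not in any rule's target class → [v].
/a/ (between /v/ and /l/) is in the target of rule 2 but the environment (before a nasal consonant) is not met → [a].
/l/ (between /a/ and /l/) occurs word-finally or immediately before a consonant → [ɫ] by rule 3.
/l/ (between /l/ and /u/): rule 3 targets it, but not word-finally or immediately before a consonant → unchanged [l].
/u/ — word-final; rule 2 does not apply here → [u].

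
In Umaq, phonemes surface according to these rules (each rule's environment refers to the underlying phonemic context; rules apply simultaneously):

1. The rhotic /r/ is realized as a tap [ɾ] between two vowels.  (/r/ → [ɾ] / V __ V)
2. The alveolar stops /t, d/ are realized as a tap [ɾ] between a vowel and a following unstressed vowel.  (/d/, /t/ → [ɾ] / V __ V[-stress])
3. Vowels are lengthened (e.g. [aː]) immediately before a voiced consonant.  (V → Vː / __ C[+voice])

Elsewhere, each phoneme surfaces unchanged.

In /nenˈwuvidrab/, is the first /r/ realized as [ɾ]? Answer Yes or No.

/r/ — between /d/ and /a/; rule 1 does not apply here → [r].
The actual realization is [r], not [ɾ].

No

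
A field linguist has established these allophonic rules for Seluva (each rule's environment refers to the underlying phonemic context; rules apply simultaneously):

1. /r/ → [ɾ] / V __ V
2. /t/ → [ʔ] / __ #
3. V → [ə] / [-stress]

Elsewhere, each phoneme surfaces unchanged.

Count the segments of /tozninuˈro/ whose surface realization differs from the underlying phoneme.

Segments that undergo a rule: /o/ → [ə] (rule 3); /i/ → [ə] (rule 3); /u/ → [ə] (rule 3); /r/ → [ɾ] (rule 1).
All other segments surface unchanged.

4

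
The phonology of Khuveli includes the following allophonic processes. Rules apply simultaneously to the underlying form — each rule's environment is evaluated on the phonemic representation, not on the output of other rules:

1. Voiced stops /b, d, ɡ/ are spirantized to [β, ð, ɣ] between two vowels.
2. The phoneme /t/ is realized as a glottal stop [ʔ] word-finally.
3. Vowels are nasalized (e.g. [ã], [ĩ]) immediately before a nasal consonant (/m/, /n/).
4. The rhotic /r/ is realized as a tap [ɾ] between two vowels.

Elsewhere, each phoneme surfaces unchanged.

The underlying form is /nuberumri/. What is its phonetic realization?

/u/ (between /n/ and /b/) fails the environment for rule 3, so it stays [u].
/b/ meets the environment for rule 1 (between two vowels) → [β].
/e/ (between /b/ and /r/) is in the target of rule 3 but the environment (before a nasal consonant) is not met → [e].
/r/ (between /e/ and /u/) occurs between two vowels → [ɾ] by rule 4.
/u/ (between /r/ and /m/): before a nasal consonant, so rule 3 applies → [ũ].
/r/ — between /m/ and /i/; rule 4 does not apply here → [r].
/i/ (word-final) is in the target of rule 3 but the environment (before a nasal consonant) is not met → [i].

[nuβeɾũmri]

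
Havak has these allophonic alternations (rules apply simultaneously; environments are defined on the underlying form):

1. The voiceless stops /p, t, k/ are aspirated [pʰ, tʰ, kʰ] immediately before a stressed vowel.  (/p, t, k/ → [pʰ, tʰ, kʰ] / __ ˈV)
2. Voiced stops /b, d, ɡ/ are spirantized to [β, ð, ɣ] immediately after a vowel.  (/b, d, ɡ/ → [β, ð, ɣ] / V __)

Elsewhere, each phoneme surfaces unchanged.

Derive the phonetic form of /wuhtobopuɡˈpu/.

/w/ — not in any rule's target class → [w].
/u/ stays [u].
/h/ (between /u/ and /t/): no rule targets it → [h].
/t/ (between /h/ and /o/) is in the target of rule 1 but the environment (immediately before a stressed vowel) is not met → [t].
/o/ — not in any rule's target class → [o].
/b/ — between /o/ and /o/, immediately after a vowel — surfaces as [β] (rule 2).
/o/ (between /b/ and /p/) is unaffected → [o].
/p/ — between /o/ and /u/; rule 1 does not apply here → [p].
/u/ (between /p/ and /ɡ/) is unaffected → [u].
/ɡ/ meets the environment for rule 2 (immediately after a vowel) → [ɣ].
/p/ (between /ɡ/ and /u/) occurs immediately before a stressed vowel → [pʰ] by rule 1.
/u/ — not in any rule's target class → [u].

[wuhtoβopuɣˈpʰu]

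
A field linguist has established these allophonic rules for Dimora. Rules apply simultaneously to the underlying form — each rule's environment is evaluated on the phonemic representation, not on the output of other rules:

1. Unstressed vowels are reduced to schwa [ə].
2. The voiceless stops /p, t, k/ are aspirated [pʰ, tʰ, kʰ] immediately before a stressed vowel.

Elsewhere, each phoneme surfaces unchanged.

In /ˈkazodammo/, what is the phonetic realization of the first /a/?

[a]

/a/ (between /k/ and /z/) fails the environment for rule 1, so it stays [a].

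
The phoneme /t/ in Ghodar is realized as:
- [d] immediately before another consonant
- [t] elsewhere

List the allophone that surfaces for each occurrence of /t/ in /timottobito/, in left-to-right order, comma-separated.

Occurrence 1 (position 1): no conditioning environment matches → elsewhere allophone [t].
Occurrence 2 (position 5): immediately before another consonant → [d].
Occurrence 3 (position 6): no conditioning environment matches → elsewhere allophone [t].
Occurrence 4 (position 10): no conditioning environment matches → elsewhere allophone [t].

[t], [d], [t], [t]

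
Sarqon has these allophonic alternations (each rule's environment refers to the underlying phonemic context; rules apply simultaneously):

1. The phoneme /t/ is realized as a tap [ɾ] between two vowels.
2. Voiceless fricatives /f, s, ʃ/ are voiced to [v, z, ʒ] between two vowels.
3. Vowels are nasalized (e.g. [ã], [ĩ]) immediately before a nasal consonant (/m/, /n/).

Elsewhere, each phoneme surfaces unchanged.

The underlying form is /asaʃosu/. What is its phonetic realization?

[azaʒozu]

/a/ (word-initial) is in the target of rule 3 but the environment (before a nasal consonant) is not met → [a].
/s/ (between /a/ and /a/): between two vowels, so rule 2 applies → [z].
/a/ (between /s/ and /ʃ/) fails the environment for rule 3, so it stays [a].
/ʃ/ (between /a/ and /o/): between two vowels, so rule 2 applies → [ʒ].
/o/ (between /ʃ/ and /s/) is in the target of rule 3 but the environment (before a nasal consonant) is not met → [o].
Rule 2 applies to /s/ (between /o/ and /u/: between two vowels) → [z].
/u/ (word-final): rule 3 targets it, but not before a nasal consonant → unchanged [u].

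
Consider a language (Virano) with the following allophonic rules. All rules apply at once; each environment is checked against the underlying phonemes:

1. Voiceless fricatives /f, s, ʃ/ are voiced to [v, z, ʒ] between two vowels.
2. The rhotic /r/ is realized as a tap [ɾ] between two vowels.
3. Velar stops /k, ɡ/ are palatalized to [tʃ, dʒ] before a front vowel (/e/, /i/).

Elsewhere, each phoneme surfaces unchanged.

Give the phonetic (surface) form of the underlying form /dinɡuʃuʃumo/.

/d/ — not in any rule's target class → [d].
/i/ (between /d/ and /n/): no rule targets it → [i].
/n/ (between /i/ and /ɡ/) is unaffected → [n].
/ɡ/ (between /n/ and /u/): rule 3 targets it, but not before a front vowel → unchanged [ɡ].
/u/ (between /ɡ/ and /ʃ/) is unaffected → [u].
/ʃ/ meets the environment for rule 1 (between two vowels) → [ʒ].
/u/ (between /ʃ/ and /ʃ/): no rule targets it → [u].
/ʃ/ — between /u/ and /u/, between two vowels — surfaces as [ʒ] (rule 1).
/u/ — not in any rule's target class → [u].
/m/ (between /u/ and /o/): no rule targets it → [m].
/o/ (word-final) is unaffected → [o].

[dinɡuʒuʒumo]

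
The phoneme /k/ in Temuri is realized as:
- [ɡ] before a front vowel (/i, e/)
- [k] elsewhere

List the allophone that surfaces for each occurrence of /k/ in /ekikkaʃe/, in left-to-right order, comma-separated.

[ɡ], [k], [k]

Occurrence 1 (position 2): before a front vowel (/i, e/) → [ɡ].
Occurrence 2 (position 4): no conditioning environment matches → elsewhere allophone [k].
Occurrence 3 (position 5): no conditioning environment matches → elsewhere allophone [k].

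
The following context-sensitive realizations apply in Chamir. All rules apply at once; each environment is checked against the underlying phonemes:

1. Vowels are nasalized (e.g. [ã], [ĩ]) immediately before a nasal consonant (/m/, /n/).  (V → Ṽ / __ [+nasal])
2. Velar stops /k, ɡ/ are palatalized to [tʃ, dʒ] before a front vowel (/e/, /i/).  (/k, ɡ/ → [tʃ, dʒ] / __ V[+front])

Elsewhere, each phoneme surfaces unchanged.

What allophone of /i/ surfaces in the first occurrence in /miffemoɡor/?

[i]

/i/ (between /m/ and /f/) is in the target of rule 1 but the environment (before a nasal consonant) is not met → [i].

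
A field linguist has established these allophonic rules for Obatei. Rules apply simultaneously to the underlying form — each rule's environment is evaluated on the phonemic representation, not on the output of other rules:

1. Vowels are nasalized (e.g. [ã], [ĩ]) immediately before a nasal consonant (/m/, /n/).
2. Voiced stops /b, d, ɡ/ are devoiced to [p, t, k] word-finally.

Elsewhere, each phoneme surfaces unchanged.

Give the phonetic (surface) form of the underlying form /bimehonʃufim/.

/b/ — word-initial; rule 2 does not apply here → [b].
/i/ (between /b/ and /m/) occurs before a nasal consonant → [ĩ] by rule 1.
/m/ (between /i/ and /e/): no rule targets it → [m].
/e/ (between /m/ and /h/) fails the environment for rule 1, so it stays [e].
/h/ (between /e/ and /o/) is unaffected → [h].
/o/ meets the environment for rule 1 (before a nasal consonant) → [õ].
/n/ (between /o/ and /ʃ/): no rule targets it → [n].
/ʃ/ — not in any rule's target class → [ʃ].
/u/ (between /ʃ/ and /f/) fails the environment for rule 1, so it stays [u].
/f/ — not in any rule's target class → [f].
/i/ (between /f/ and /m/): before a nasal consonant, so rule 1 applies → [ĩ].
/m/ (word-final): no rule targets it → [m].

[bĩmehõnʃufĩm]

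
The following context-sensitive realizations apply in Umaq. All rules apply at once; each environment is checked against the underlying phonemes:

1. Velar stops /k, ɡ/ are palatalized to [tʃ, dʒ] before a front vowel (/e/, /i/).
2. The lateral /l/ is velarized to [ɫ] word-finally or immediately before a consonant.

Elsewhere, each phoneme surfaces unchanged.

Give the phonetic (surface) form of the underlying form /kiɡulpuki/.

Rule 1 applies to /k/ (word-initial: before a front vowel) → [tʃ].
/i/ stays [i].
/ɡ/ (between /i/ and /u/) is in the target of rule 1 but the environment (before a front vowel) is not met → [ɡ].
/u/ — not in any rule's target class → [u].
/l/ — between /u/ and /p/, word-finally or immediately before a consonant — surfaces as [ɫ] (rule 2).
/p/ (between /l/ and /u/): no rule targets it → [p].
/u/ stays [u].
/k/ (between /u/ and /i/) occurs before a front vowel → [tʃ] by rule 1.
/i/ stays [i].

[tʃiɡuɫputʃi]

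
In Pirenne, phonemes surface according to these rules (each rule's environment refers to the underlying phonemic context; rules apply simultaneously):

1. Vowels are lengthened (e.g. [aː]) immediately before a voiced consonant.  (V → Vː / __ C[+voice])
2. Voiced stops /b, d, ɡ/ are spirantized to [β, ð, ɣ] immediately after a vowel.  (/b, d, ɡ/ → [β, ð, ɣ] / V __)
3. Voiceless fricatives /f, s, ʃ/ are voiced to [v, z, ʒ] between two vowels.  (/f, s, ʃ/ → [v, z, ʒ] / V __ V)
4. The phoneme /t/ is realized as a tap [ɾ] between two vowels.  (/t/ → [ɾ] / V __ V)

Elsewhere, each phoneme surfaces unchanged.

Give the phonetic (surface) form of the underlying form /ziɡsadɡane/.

/z/ stays [z].
/i/ meets the environment for rule 1 (before a voiced consonant) → [iː].
Rule 2 applies to /ɡ/ (between /i/ and /s/: immediately after a vowel) → [ɣ].
/s/ (between /ɡ/ and /a/) fails the environment for rule 3, so it stays [s].
/a/ — between /s/ and /d/, before a voiced consonant — surfaces as [aː] (rule 1).
Rule 2 applies to /d/ (between /a/ and /ɡ/: immediately after a vowel) → [ð].
/ɡ/ (between /d/ and /a/) is in the target of rule 2 but the environment (immediately after a vowel) is not met → [ɡ].
/a/ — between /ɡ/ and /n/, before a voiced consonant — surfaces as [aː] (rule 1).
/n/ (between /a/ and /e/) is unaffected → [n].
/e/ (word-final): rule 1 targets it, but not before a voiced consonant → unchanged [e].

[ziːɣsaːðɡaːne]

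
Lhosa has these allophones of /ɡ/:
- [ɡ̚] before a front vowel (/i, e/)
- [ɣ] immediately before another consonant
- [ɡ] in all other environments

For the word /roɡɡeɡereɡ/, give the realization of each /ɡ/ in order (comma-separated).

Occurrence 1 (position 3): immediately before another consonant → [ɣ].
Occurrence 2 (position 4): before a front vowel (/i, e/) → [ɡ̚].
Occurrence 3 (position 6): before a front vowel (/i, e/) → [ɡ̚].
Occurrence 4 (position 10): no conditioning environment matches → elsewhere allophone [ɡ].

[ɣ], [ɡ̚], [ɡ̚], [ɡ]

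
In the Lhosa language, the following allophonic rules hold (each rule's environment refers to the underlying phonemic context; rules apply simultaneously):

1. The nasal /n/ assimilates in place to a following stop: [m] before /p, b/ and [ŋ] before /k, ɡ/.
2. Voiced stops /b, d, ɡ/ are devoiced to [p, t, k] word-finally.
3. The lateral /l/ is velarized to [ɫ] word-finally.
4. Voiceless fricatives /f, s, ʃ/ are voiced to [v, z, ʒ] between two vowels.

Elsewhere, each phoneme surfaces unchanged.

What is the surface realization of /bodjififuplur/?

[bodjivivuplur]

/b/ (word-initial) fails the environment for rule 2, so it stays [b].
/o/ (between /b/ and /d/): no rule targets it → [o].
/d/ — between /o/ and /j/; rule 2 does not apply here → [d].
/j/ (between /d/ and /i/) is unaffected → [j].
/i/ (between /j/ and /f/): no rule targets it → [i].
/f/ — between /i/ and /i/, between two vowels — surfaces as [v] (rule 4).
/i/ (between /f/ and /f/) is unaffected → [i].
/f/ (between /i/ and /u/) occurs between two vowels → [v] by rule 4.
/u/ (between /f/ and /p/) is unaffected → [u].
/p/ (between /u/ and /l/) is unaffected → [p].
/l/ (between /p/ and /u/) is in the target of rule 3 but the environment (word-finally) is not met → [l].
/u/ stays [u].
/r/ — not in any rule's target class → [r].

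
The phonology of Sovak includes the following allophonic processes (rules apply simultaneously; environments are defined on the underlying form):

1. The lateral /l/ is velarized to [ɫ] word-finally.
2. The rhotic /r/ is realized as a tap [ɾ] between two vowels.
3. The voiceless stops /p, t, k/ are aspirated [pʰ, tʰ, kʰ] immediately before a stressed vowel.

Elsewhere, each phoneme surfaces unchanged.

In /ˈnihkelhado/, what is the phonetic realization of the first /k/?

/k/ (between /h/ and /e/) is in the target of rule 3 but the environment (immediately before a stressed vowel) is not met → [k].

[k]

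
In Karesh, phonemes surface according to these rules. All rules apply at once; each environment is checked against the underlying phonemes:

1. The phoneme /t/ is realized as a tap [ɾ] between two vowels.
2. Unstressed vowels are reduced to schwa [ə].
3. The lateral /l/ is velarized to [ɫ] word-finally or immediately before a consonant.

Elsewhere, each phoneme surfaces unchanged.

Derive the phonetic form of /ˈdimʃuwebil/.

[ˈdimʃəwəbəɫ]

/d/ — not in any rule's target class → [d].
/i/ (between /d/ and /m/) fails the environment for rule 2, so it stays [i].
/m/ stays [m].
/ʃ/ (between /m/ and /u/): no rule targets it → [ʃ].
/u/ — between /ʃ/ and /w/, in an unstressed syllable — surfaces as [ə] (rule 2).
/w/ stays [w].
Rule 2 applies to /e/ (between /w/ and /b/: in an unstressed syllable) → [ə].
/b/ (between /e/ and /i/) is unaffected → [b].
/i/ (between /b/ and /l/): in an unstressed syllable, so rule 2 applies → [ə].
/l/ (word-final): word-finally or immediately before a consonant, so rule 3 applies → [ɫ].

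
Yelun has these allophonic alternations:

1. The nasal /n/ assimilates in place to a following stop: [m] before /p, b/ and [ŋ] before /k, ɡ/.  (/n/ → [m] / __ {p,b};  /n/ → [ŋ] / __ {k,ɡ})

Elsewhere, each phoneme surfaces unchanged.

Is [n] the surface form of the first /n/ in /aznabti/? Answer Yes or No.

Yes

/n/ (between /z/ and /a/) fails the environment for rule 1, so it stays [n].
The actual realization is [n], which matches [n].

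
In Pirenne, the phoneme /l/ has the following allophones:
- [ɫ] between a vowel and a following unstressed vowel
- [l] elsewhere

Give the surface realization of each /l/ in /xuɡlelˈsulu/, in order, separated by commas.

Occurrence 1 (position 4): no conditioning environment matches → elsewhere allophone [l].
Occurrence 2 (position 6): no conditioning environment matches → elsewhere allophone [l].
Occurrence 3 (position 9): between a vowel and a following unstressed vowel → [ɫ].

[l], [l], [ɫ]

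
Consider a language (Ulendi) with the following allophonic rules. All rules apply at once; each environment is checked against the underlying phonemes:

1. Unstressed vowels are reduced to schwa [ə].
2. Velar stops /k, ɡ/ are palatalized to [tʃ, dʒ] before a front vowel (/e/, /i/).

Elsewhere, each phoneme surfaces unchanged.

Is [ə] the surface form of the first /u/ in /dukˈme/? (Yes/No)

/u/ meets the environment for rule 1 (in an unstressed syllable) → [ə].
The actual realization is [ə], which matches [ə].

Yes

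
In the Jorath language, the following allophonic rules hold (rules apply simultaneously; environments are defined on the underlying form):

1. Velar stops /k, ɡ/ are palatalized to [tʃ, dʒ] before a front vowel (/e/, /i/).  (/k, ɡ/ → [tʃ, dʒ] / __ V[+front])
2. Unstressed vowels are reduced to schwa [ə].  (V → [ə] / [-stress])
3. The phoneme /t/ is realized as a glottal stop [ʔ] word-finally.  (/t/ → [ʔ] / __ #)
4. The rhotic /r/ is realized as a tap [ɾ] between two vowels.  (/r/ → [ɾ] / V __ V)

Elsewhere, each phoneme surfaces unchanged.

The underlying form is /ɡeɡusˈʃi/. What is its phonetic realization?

[dʒəɡəsˈʃi]

Rule 1 applies to /ɡ/ (word-initial: before a front vowel) → [dʒ].
Rule 2 applies to /e/ (between /ɡ/ and /ɡ/: in an unstressed syllable) → [ə].
/ɡ/ (between /e/ and /u/) is in the target of rule 1 but the environment (before a front vowel) is not met → [ɡ].
/u/ (between /ɡ/ and /s/): in an unstressed syllable, so rule 2 applies → [ə].
/s/ — not in any rule's target class → [s].
/ʃ/ (between /s/ and /i/) is unaffected → [ʃ].
/i/ (word-final): rule 2 targets it, but not in an unstressed syllable → unchanged [i].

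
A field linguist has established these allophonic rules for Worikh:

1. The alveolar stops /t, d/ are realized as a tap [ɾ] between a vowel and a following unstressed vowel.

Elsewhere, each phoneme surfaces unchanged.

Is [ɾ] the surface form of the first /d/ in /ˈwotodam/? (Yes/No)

/d/ meets the environment for rule 1 (between a vowel and a following unstressed vowel) → [ɾ].
The actual realization is [ɾ], which matches [ɾ].

Yes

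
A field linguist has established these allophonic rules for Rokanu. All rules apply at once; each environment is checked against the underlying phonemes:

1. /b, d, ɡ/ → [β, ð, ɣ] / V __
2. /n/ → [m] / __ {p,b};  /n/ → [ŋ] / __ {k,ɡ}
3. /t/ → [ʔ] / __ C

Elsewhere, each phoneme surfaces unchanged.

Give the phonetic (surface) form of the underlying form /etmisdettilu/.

/e/ (word-initial) is unaffected → [e].
/t/ (between /e/ and /m/): immediately before a consonant, so rule 3 applies → [ʔ].
/m/ — not in any rule's target class → [m].
/i/ (between /m/ and /s/): no rule targets it → [i].
/s/ — not in any rule's target class → [s].
/d/ (between /s/ and /e/): rule 1 targets it, but not immediately after a vowel → unchanged [d].
/e/ (between /d/ and /t/): no rule targets it → [e].
/t/ meets the environment for rule 3 (immediately before a consonant) → [ʔ].
/t/ (between /t/ and /i/) is in the target of rule 3 but the environment (immediately before a consonant) is not met → [t].
/i/ stays [i].
/l/ (between /i/ and /u/) is unaffected → [l].
/u/ (word-final) is unaffected → [u].

[eʔmisdeʔtilu]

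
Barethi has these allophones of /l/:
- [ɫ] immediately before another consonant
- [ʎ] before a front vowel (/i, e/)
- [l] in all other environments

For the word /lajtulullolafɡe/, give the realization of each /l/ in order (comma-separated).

Occurrence 1 (position 1): no conditioning environment matches → elsewhere allophone [l].
Occurrence 2 (position 6): no conditioning environment matches → elsewhere allophone [l].
Occurrence 3 (position 8): immediately before another consonant → [ɫ].
Occurrence 4 (position 9): no conditioning environment matches → elsewhere allophone [l].
Occurrence 5 (position 11): no conditioning environment matches → elsewhere allophone [l].

[l], [l], [ɫ], [l], [l]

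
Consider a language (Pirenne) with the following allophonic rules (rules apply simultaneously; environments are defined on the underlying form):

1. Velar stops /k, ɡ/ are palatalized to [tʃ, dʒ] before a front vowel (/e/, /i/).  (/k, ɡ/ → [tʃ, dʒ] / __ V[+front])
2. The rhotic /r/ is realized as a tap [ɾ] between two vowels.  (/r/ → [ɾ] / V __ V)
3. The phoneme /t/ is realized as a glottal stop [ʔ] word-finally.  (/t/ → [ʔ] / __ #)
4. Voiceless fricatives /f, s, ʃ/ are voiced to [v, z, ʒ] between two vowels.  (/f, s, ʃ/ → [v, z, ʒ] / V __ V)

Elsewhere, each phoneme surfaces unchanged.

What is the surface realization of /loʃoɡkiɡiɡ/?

[loʒoɡtʃidʒiɡ]

Rule 4 applies to /ʃ/ (between /o/ and /o/: between two vowels) → [ʒ].
/ɡ/ (between /o/ and /k/) fails the environment for rule 1, so it stays [ɡ].
/k/ (between /ɡ/ and /i/) occurs before a front vowel → [tʃ] by rule 1.
/ɡ/ (between /i/ and /i/) occurs before a front vowel → [dʒ] by rule 1.
/ɡ/ (word-final): rule 1 targets it, but not before a front vowel → unchanged [ɡ].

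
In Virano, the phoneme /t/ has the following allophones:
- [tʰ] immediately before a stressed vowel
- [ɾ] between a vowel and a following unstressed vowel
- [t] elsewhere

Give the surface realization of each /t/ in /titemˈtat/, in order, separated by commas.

Occurrence 1 (position 1): no conditioning environment matches → elsewhere allophone [t].
Occurrence 2 (position 3): between a vowel and an unstressed vowel → [ɾ].
Occurrence 3 (position 6): immediately before a stressed vowel → [tʰ].
Occurrence 4 (position 8): no conditioning environment matches → elsewhere allophone [t].

[t], [ɾ], [tʰ], [t]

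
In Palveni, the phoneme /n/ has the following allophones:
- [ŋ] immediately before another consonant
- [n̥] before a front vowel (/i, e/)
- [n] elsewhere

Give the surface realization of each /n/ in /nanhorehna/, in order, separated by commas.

[n], [ŋ], [n]

Occurrence 1 (position 1): no conditioning environment matches → elsewhere allophone [n].
Occurrence 2 (position 3): immediately before another consonant → [ŋ].
Occurrence 3 (position 9): no conditioning environment matches → elsewhere allophone [n].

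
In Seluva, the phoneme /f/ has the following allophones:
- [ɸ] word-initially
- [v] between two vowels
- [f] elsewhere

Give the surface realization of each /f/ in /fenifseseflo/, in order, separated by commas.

Occurrence 1 (position 1): word-initially → [ɸ].
Occurrence 2 (position 5): no conditioning environment matches → elsewhere allophone [f].
Occurrence 3 (position 10): no conditioning environment matches → elsewhere allophone [f].

[ɸ], [f], [f]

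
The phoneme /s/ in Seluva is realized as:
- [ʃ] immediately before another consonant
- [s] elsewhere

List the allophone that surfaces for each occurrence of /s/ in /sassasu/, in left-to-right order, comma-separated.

[s], [ʃ], [s], [s]

Occurrence 1 (position 1): no conditioning environment matches → elsewhere allophone [s].
Occurrence 2 (position 3): immediately before another consonant → [ʃ].
Occurrence 3 (position 4): no conditioning environment matches → elsewhere allophone [s].
Occurrence 4 (position 6): no conditioning environment matches → elsewhere allophone [s].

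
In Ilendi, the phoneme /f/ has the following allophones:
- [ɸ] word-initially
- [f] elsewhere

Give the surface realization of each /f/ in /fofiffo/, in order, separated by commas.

Occurrence 1 (position 1): word-initially → [ɸ].
Occurrence 2 (position 3): no conditioning environment matches → elsewhere allophone [f].
Occurrence 3 (position 5): no conditioning environment matches → elsewhere allophone [f].
Occurrence 4 (position 6): no conditioning environment matches → elsewhere allophone [f].

[ɸ], [f], [f], [f]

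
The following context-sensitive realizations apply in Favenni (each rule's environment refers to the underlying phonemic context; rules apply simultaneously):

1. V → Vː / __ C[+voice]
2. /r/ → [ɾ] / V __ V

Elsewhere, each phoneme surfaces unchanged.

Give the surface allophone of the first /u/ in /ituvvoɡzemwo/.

/u/ (between /t/ and /v/): before a voiced consonant, so rule 1 applies → [uː].

[uː]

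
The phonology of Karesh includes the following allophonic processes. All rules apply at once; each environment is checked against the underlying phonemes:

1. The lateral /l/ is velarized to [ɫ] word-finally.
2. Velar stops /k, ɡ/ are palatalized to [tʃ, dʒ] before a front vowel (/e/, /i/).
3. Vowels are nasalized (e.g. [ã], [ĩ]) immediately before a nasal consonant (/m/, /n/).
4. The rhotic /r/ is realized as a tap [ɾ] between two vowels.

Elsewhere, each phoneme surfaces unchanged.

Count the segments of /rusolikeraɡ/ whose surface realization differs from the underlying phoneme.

Segments that undergo a rule: /k/ → [tʃ] (rule 2); /r/ → [ɾ] (rule 4).
All other segments surface unchanged.

2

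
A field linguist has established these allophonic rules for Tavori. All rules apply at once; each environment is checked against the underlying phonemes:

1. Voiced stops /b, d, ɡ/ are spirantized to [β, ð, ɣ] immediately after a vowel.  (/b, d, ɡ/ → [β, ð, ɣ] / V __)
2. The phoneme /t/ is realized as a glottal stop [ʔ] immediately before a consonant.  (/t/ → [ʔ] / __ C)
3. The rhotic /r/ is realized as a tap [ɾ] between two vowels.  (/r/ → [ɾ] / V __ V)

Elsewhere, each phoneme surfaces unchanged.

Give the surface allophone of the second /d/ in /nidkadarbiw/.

/d/ (between /a/ and /a/): immediately after a vowel, so rule 1 applies → [ð].

[ð]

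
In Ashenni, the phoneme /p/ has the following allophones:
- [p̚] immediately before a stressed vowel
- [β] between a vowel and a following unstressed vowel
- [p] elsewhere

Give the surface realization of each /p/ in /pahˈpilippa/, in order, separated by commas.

[p], [p̚], [p], [p]

Occurrence 1 (position 1): no conditioning environment matches → elsewhere allophone [p].
Occurrence 2 (position 4): immediately before a stressed vowel → [p̚].
Occurrence 3 (position 8): no conditioning environment matches → elsewhere allophone [p].
Occurrence 4 (position 9): no conditioning environment matches → elsewhere allophone [p].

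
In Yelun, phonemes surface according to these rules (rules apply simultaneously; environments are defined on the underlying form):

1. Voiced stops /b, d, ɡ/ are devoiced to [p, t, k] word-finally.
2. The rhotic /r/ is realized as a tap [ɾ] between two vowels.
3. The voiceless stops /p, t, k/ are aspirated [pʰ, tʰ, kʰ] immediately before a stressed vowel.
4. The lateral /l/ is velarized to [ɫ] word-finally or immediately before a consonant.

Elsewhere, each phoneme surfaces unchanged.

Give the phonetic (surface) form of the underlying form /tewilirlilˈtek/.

[tewilirliɫˈtʰek]

/t/ (word-initial) is in the target of rule 3 but the environment (immediately before a stressed vowel) is not met → [t].
/e/ — not in any rule's target class → [e].
/w/ stays [w].
/i/ — not in any rule's target class → [i].
/l/ (between /i/ and /i/): rule 4 targets it, but not word-finally or immediately before a consonant → unchanged [l].
/i/ (between /l/ and /r/) is unaffected → [i].
/r/ (between /i/ and /l/) is in the target of rule 2 but the environment (between two vowels) is not met → [r].
/l/ (between /r/ and /i/) fails the environment for rule 4, so it stays [l].
/i/ stays [i].
/l/ meets the environment for rule 4 (word-finally or immediately before a consonant) → [ɫ].
/t/ meets the environment for rule 3 (immediately before a stressed vowel) → [tʰ].
/e/ (between /t/ and /k/) is unaffected → [e].
/k/ (word-final) fails the environment for rule 3, so it stays [k].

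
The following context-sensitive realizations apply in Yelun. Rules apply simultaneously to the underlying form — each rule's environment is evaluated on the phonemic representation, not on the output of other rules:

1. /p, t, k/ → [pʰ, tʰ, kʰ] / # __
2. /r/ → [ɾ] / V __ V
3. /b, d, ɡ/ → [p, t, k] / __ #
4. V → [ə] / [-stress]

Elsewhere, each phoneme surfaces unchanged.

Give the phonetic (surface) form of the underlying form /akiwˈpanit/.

[əkəwˈpanət]

/a/ meets the environment for rule 4 (in an unstressed syllable) → [ə].
/k/ (between /a/ and /i/): rule 1 targets it, but not word-initially → unchanged [k].
Rule 4 applies to /i/ (between /k/ and /w/: in an unstressed syllable) → [ə].
/w/ (between /i/ and /p/) is unaffected → [w].
/p/ (between /w/ and /a/) fails the environment for rule 1, so it stays [p].
/a/ (between /p/ and /n/) is in the target of rule 4 but the environment (in an unstressed syllable) is not met → [a].
/n/ stays [n].
/i/ meets the environment for rule 4 (in an unstressed syllable) → [ə].
/t/ (word-final): rule 1 targets it, but not word-initially → unchanged [t].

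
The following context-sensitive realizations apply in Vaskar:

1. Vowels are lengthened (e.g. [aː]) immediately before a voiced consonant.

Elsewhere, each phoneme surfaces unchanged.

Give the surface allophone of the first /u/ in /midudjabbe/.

[uː]

/u/ — between /d/ and /d/, before a voiced consonant — surfaces as [uː] (rule 1).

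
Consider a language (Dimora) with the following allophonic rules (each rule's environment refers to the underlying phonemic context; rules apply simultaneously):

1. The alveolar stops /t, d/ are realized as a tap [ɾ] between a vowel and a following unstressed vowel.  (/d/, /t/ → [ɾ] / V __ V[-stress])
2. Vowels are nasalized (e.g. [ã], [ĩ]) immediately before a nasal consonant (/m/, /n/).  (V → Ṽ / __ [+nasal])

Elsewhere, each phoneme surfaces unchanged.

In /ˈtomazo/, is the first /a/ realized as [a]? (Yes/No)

Yes

/a/ (between /m/ and /z/) is in the target of rule 2 but the environment (before a nasal consonant) is not met → [a].
The actual realization is [a], which matches [a].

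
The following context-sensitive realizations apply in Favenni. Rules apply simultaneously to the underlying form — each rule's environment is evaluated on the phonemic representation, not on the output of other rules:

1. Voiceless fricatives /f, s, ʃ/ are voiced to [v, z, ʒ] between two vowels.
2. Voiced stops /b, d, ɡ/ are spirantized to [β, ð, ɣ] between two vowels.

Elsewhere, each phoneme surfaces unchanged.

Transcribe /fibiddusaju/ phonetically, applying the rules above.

[fiβidduzaju]

/f/ (word-initial) is in the target of rule 1 but the environment (between two vowels) is not met → [f].
/i/ — not in any rule's target class → [i].
Rule 2 applies to /b/ (between /i/ and /i/: between two vowels) → [β].
/i/ (between /b/ and /d/): no rule targets it → [i].
/d/ (between /i/ and /d/): rule 2 targets it, but not between two vowels → unchanged [d].
/d/ (between /d/ and /u/) is in the target of rule 2 but the environment (between two vowels) is not met → [d].
/u/ stays [u].
/s/ — between /u/ and /a/, between two vowels — surfaces as [z] (rule 1).
/a/ stays [a].
/j/ (between /a/ and /u/): no rule targets it → [j].
/u/ (word-final) is unaffected → [u].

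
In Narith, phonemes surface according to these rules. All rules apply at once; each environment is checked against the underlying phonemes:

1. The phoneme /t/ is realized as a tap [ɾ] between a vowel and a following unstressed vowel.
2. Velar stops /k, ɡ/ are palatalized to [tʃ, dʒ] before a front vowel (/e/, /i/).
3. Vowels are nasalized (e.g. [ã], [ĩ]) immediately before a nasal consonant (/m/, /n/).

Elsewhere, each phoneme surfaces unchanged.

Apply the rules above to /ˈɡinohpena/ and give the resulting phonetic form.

/ɡ/ (word-initial) occurs before a front vowel → [dʒ] by rule 2.
/i/ meets the environment for rule 3 (before a nasal consonant) → [ĩ].
/o/ (between /n/ and /h/) fails the environment for rule 3, so it stays [o].
Rule 3 applies to /e/ (between /p/ and /n/: before a nasal consonant) → [ẽ].
/a/ — word-final; rule 3 does not apply here → [a].

[ˈdʒĩnohpẽna]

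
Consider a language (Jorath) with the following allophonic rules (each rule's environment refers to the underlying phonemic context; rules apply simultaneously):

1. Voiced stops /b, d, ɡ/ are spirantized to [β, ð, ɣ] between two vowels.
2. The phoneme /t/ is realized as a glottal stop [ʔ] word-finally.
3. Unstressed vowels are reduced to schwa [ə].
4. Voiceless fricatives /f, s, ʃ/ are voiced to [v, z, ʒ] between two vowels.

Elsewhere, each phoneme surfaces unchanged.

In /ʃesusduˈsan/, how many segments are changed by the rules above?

Segments that undergo a rule: /e/ → [ə] (rule 3); /s/ → [z] (rule 4); /u/ → [ə] (rule 3); /u/ → [ə] (rule 3); /s/ → [z] (rule 4).
All other segments surface unchanged.

5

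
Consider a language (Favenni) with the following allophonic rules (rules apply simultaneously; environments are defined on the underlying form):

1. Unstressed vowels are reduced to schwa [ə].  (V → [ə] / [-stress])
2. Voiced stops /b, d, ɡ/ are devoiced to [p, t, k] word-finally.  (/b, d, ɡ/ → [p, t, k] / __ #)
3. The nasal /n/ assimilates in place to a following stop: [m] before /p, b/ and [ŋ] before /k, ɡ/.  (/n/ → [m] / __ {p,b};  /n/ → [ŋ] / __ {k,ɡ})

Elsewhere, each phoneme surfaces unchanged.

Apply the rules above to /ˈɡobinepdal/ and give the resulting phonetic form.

/ɡ/ (word-initial) fails the environment for rule 2, so it stays [ɡ].
/o/ (between /ɡ/ and /b/) is in the target of rule 1 but the environment (in an unstressed syllable) is not met → [o].
/b/ — between /o/ and /i/; rule 2 does not apply here → [b].
/i/ (between /b/ and /n/) occurs in an unstressed syllable → [ə] by rule 1.
/n/ (between /i/ and /e/): rule 3 targets it, but not before a labial or velar stop → unchanged [n].
/e/ (between /n/ and /p/): in an unstressed syllable, so rule 1 applies → [ə].
/d/ (between /p/ and /a/) is in the target of rule 2 but the environment (word-finally) is not met → [d].
Rule 1 applies to /a/ (between /d/ and /l/: in an unstressed syllable) → [ə].

[ˈɡobənəpdəl]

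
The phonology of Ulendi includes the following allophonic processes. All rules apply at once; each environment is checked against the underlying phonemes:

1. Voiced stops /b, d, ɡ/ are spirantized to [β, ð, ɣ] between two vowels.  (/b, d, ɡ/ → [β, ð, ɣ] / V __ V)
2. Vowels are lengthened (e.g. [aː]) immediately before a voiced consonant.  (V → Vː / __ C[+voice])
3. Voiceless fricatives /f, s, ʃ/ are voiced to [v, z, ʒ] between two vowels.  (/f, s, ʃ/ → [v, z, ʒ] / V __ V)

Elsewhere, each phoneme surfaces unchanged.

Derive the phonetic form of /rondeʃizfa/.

/r/ — not in any rule's target class → [r].
/o/ (between /r/ and /n/) occurs before a voiced consonant → [oː] by rule 2.
/n/ (between /o/ and /d/): no rule targets it → [n].
/d/ (between /n/ and /e/) fails the environment for rule 1, so it stays [d].
/e/ (between /d/ and /ʃ/): rule 2 targets it, but not before a voiced consonant → unchanged [e].
/ʃ/ meets the environment for rule 3 (between two vowels) → [ʒ].
/i/ (between /ʃ/ and /z/) occurs before a voiced consonant → [iː] by rule 2.
/z/ (between /i/ and /f/): no rule targets it → [z].
/f/ — between /z/ and /a/; rule 3 does not apply here → [f].
/a/ (word-final): rule 2 targets it, but not before a voiced consonant → unchanged [a].

[roːndeʒiːzfa]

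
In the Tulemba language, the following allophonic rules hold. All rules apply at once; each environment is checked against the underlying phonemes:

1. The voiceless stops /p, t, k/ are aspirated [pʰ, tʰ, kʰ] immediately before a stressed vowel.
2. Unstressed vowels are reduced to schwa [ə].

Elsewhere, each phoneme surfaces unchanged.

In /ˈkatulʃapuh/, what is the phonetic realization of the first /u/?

[ə]

/u/ (between /t/ and /l/) occurs in an unstressed syllable → [ə] by rule 2.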